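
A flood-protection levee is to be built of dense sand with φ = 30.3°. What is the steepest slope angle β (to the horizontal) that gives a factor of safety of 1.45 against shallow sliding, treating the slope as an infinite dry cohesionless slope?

β = 21.9°

For an infinite dry cohesionless slope FS = tanφ/tanβ, so tanβ = tanφ / FS.
tanβ = tan30.3° / 1.45 = 0.5844 / 1.45 = 0.4030
β = arctan(0.4030) = 21.95°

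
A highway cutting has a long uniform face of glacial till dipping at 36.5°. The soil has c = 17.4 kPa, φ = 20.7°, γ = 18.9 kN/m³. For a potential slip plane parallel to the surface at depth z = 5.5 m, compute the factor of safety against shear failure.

For an infinite slope with a slip plane parallel to the surface (no pore pressure): FS = [c + γz cos²β tanφ] / [γz sinβ cosβ].
γz = 18.9·5.5 = 103.95 kN/m²
Numerator = 17.4 + 103.95·cos²36.5°·tan20.7° = 17.4 + 103.95·0.6462·0.3779 = 42.782 kPa
Denominator = 103.95·sin36.5°·cos36.5° = 103.95·0.5948·0.8039 = 49.704 kPa
FS = 42.782 / 49.704 = 0.861

FS = 0.86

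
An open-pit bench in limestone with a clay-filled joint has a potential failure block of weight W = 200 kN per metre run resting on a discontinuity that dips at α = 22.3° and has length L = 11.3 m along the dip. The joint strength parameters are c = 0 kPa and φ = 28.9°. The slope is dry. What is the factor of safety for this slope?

FS = 1.35

Resolving the block weight along and normal to the plane and applying the Mohr–Coulomb strength on the joint:
N' = W cosα = 200·cos22.3° = 185.0 kN/m
Driving force T = W sinα = 200·sin22.3° = 75.9 kN/m
Resisting force R = c·L + N'·tanφ = 0·11.3 + 185.0·tan28.9° = 0.0 + 102.1 = 102.1 kN/m
FS = R / T = 102.1 / 75.9 = 1.346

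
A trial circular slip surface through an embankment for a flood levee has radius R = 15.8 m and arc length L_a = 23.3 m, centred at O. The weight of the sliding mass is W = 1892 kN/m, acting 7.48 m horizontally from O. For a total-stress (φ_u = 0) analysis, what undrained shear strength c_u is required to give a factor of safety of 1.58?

FS = c_u·L_a·R / (W·d), so c_u = FS·W·d / (L_a·R).
c_u = 1.58·1892·7.48 / (23.30·15.8) = 22360.4 / 368.14 = 60.74 kPa

c_u = 60.7 kPa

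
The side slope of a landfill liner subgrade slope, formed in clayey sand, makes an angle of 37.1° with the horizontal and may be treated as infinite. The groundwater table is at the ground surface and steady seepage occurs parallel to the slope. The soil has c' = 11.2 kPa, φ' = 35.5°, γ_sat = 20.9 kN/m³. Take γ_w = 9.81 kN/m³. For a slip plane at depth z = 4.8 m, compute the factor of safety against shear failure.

FS = 0.73

With seepage parallel to the slope and the water table at the surface, the effective normal stress on the slip plane uses the buoyant unit weight γ' = γ_sat − γ_w while the driving shear stress uses γ_sat:
FS = [c' + γ' z cos²β tanφ'] / [γ_sat z sinβ cosβ]
γ' = 20.9 − 9.81 = 11.09 kN/m³
Numerator = 11.2 + 11.09·4.8·cos²37.1°·tan35.5° = 11.2 + 11.09·4.8·0.6361·0.7133 = 35.354 kPa
Denominator = 20.9·4.8·sin37.1°·cos37.1° = 20.9·4.8·0.6032·0.7976 = 48.265 kPa
FS = 35.354 / 48.265 = 0.733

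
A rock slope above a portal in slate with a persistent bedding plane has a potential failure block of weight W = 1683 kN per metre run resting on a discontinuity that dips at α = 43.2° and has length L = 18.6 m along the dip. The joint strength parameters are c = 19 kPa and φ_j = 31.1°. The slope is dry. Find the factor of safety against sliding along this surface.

Resolving the block weight along and normal to the plane and applying the Mohr–Coulomb strength on the joint:
N' = W cosα = 1683·cos43.2° = 1226.9 kN/m
Driving force T = W sinα = 1683·sin43.2° = 1152.1 kN/m
Resisting force R = c·L + N'·tanφ_j = 19·18.6 + 1226.9·tan31.1° = 353.4 + 740.1 = 1093.5 kN/m
FS = R / T = 1093.5 / 1152.1 = 0.949

FS = 0.95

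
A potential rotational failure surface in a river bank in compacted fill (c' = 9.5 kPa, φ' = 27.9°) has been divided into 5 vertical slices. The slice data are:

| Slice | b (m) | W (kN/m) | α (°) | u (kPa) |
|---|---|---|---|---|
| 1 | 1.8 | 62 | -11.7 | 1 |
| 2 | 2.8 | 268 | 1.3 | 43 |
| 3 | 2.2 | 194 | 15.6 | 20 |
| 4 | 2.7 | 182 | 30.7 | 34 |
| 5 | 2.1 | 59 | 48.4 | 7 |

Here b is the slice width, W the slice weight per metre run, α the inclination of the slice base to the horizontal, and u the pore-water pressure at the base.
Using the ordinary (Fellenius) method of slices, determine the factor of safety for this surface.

FS = 1.89

Ordinary method of slices: FS = Σ[c'·Δl_i + (W_i cosα_i − u_i·Δl_i)·tanφ'] / Σ W_i sinα_i, with Δl_i = b_i / cosα_i.
Slice 1: Δl = 1.8/cos(-11.7°) = 1.838 m; N'_1 = 62·cos(-11.7°) − 1·1.838 = 58.9; c'Δl = 17.46; W sinα = -12.6
Slice 2: Δl = 2.8/cos1.3° = 2.801 m; N'_2 = 268·cos1.3° − 43·2.801 = 147.5; c'Δl = 26.61; W sinα = 6.1
Slice 3: Δl = 2.2/cos15.6° = 2.284 m; N'_3 = 194·cos15.6° − 20·2.284 = 141.2; c'Δl = 21.70; W sinα = 52.2
Slice 4: Δl = 2.7/cos30.7° = 3.140 m; N'_4 = 182·cos30.7° − 34·3.140 = 49.7; c'Δl = 29.83; W sinα = 92.9
Slice 5: Δl = 2.1/cos48.4° = 3.163 m; N'_5 = 59·cos48.4° − 7·3.163 = 17.0; c'Δl = 30.05; W sinα = 44.1
Σc'Δl = 125.6 kN/m; ΣN' = 414.3 kN/m; ΣW sinα = 182.7 kN/m
Resisting = 125.6 + 414.3·tan27.9° = 125.6 + 219.4 = 345.0 kN/m
FS = 345.0 / 182.7 = 1.888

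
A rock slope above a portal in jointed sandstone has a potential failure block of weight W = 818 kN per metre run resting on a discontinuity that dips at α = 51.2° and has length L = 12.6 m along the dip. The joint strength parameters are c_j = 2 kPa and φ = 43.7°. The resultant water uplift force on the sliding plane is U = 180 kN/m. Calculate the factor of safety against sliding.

FS = 0.54

Resolving the block weight along and normal to the plane and applying the Mohr–Coulomb strength on the joint:
N' = W cosα − U = 818·cos51.2° − 180 = 332.6 kN/m
Driving force T = W sinα = 818·sin51.2° = 637.5 kN/m
Resisting force R = c_j·L + N'·tanφ = 2·12.6 + 332.6·tan43.7° = 25.2 + 317.8 = 343.0 kN/m
FS = R / T = 343.0 / 637.5 = 0.538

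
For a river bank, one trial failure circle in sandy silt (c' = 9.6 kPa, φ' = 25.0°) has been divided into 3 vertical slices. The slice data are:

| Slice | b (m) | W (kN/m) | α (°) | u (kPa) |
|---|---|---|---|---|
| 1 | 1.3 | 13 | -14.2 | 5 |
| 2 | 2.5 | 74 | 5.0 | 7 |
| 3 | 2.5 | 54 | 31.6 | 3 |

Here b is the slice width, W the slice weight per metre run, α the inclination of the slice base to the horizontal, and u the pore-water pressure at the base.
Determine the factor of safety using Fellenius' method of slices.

Ordinary method of slices: FS = Σ[c'·Δl_i + (W_i cosα_i − u_i·Δl_i)·tanφ'] / Σ W_i sinα_i, with Δl_i = b_i / cosα_i.
Slice 1: Δl = 1.3/cos(-14.2°) = 1.341 m; N'_1 = 13·cos(-14.2°) − 5·1.341 = 5.9; c'Δl = 12.87; W sinα = -3.2
Slice 2: Δl = 2.5/cos5.0° = 2.510 m; N'_2 = 74·cos5.0° − 7·2.510 = 56.2; c'Δl = 24.09; W sinα = 6.4
Slice 3: Δl = 2.5/cos31.6° = 2.935 m; N'_3 = 54·cos31.6° − 3·2.935 = 37.2; c'Δl = 28.18; W sinα = 28.3
Σc'Δl = 65.1 kN/m; ΣN' = 99.2 kN/m; ΣW sinα = 31.6 kN/m
Resisting = 65.1 + 99.2·tan25.0° = 65.1 + 46.3 = 111.4 kN/m
FS = 111.4 / 31.6 = 3.531

FS = 3.53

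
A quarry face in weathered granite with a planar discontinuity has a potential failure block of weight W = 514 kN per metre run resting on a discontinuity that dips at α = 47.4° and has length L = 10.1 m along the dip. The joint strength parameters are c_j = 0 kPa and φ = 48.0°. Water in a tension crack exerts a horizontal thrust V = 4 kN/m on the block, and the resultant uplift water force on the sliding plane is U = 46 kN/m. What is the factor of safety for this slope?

FS = 0.87

Resolving the block weight along and normal to the plane and applying the Mohr–Coulomb strength on the joint:
N' = W cosα − U − V sinα = 514·cos47.4° − 46 − 4·sin47.4° = 299.0 kN/m
Driving force T = W sinα + V cosα = 514·sin47.4° + 4·cos47.4° = 381.1 kN/m
Resisting force R = c_j·L + N'·tanφ = 0·10.1 + 299.0·tan48.0° = 0.0 + 332.0 = 332.0 kN/m
FS = R / T = 332.0 / 381.1 = 0.871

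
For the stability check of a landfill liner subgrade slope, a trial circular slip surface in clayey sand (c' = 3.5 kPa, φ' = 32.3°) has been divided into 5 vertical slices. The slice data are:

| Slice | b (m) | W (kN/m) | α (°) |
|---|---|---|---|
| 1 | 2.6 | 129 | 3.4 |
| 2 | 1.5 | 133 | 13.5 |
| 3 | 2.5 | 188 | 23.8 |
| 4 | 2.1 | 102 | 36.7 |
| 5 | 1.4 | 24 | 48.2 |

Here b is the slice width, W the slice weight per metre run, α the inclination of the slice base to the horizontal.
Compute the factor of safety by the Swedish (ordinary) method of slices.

Ordinary method of slices: FS = Σ[c'·Δl_i + (W_i cosα_i)·tanφ'] / Σ W_i sinα_i, with Δl_i = b_i / cosα_i.
Slice 1: Δl = 2.6/cos3.4° = 2.605 m; N'_1 = 129·cos3.4° = 128.8; c'Δl = 9.12; W sinα = 7.7
Slice 2: Δl = 1.5/cos13.5° = 1.543 m; N'_2 = 133·cos13.5° = 129.3; c'Δl = 5.40; W sinα = 31.0
Slice 3: Δl = 2.5/cos23.8° = 2.732 m; N'_3 = 188·cos23.8° = 172.0; c'Δl = 9.56; W sinα = 75.9
Slice 4: Δl = 2.1/cos36.7° = 2.619 m; N'_4 = 102·cos36.7° = 81.8; c'Δl = 9.17; W sinα = 61.0
Slice 5: Δl = 1.4/cos48.2° = 2.100 m; N'_5 = 24·cos48.2° = 16.0; c'Δl = 7.35; W sinα = 17.9
Σc'Δl = 40.6 kN/m; ΣN' = 527.9 kN/m; ΣW sinα = 193.4 kN/m
Resisting = 40.6 + 527.9·tan32.3° = 40.6 + 333.7 = 374.3 kN/m
FS = 374.3 / 193.4 = 1.935

FS = 1.94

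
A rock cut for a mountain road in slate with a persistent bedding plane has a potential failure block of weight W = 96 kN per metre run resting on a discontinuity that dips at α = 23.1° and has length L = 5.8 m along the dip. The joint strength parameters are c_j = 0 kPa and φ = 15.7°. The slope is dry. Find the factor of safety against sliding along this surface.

Resolving the block weight along and normal to the plane and applying the Mohr–Coulomb strength on the joint:
N' = W cosα = 96·cos23.1° = 88.3 kN/m
Driving force T = W sinα = 96·sin23.1° = 37.7 kN/m
Resisting force R = c_j·L + N'·tanφ = 0·5.8 + 88.3·tan15.7° = 0.0 + 24.8 = 24.8 kN/m
FS = R / T = 24.8 / 37.7 = 0.659

FS = 0.66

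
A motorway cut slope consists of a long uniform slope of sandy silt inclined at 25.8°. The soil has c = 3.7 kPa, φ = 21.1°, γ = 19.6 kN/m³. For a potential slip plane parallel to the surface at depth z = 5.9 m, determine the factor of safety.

FS = 0.88

For an infinite slope with a slip plane parallel to the surface (no pore pressure): FS = [c + γz cos²β tanφ] / [γz sinβ cosβ].
γz = 19.6·5.9 = 115.64 kN/m²
Numerator = 3.7 + 115.64·cos²25.8°·tan21.1° = 3.7 + 115.64·0.8106·0.3859 = 39.869 kPa
Denominator = 115.64·sin25.8°·cos25.8° = 115.64·0.4352·0.9003 = 45.313 kPa
FS = 39.869 / 45.313 = 0.880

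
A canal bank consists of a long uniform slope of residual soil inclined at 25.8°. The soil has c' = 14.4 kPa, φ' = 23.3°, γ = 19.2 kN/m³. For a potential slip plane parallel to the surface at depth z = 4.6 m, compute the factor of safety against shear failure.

FS = 1.31

For an infinite slope with a slip plane parallel to the surface (no pore pressure): FS = [c' + γz cos²β tanφ'] / [γz sinβ cosβ].
γz = 19.2·4.6 = 88.32 kN/m²
Numerator = 14.4 + 88.32·cos²25.8°·tan23.3° = 14.4 + 88.32·0.8106·0.4307 = 45.231 kPa
Denominator = 88.32·sin25.8°·cos25.8° = 88.32·0.4352·0.9003 = 34.608 kPa
FS = 45.231 / 34.608 = 1.307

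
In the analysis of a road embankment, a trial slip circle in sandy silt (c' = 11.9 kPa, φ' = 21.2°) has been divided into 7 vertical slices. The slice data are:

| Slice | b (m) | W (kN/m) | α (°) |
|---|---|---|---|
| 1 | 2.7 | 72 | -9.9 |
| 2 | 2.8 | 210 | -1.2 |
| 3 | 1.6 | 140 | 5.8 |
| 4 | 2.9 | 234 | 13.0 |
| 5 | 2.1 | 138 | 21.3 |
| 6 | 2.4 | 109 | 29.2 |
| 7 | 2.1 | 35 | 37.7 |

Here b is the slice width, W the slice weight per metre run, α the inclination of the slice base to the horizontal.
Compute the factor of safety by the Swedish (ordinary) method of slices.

Ordinary method of slices: FS = Σ[c'·Δl_i + (W_i cosα_i)·tanφ'] / Σ W_i sinα_i, with Δl_i = b_i / cosα_i.
Slice 1: Δl = 2.7/cos(-9.9°) = 2.741 m; N'_1 = 72·cos(-9.9°) = 70.9; c'Δl = 32.62; W sinα = -12.4
Slice 2: Δl = 2.8/cos(-1.2°) = 2.801 m; N'_2 = 210·cos(-1.2°) = 210.0; c'Δl = 33.33; W sinα = -4.4
Slice 3: Δl = 1.6/cos5.8° = 1.608 m; N'_3 = 140·cos5.8° = 139.3; c'Δl = 19.14; W sinα = 14.1
Slice 4: Δl = 2.9/cos13.0° = 2.976 m; N'_4 = 234·cos13.0° = 228.0; c'Δl = 35.42; W sinα = 52.6
Slice 5: Δl = 2.1/cos21.3° = 2.254 m; N'_5 = 138·cos21.3° = 128.6; c'Δl = 26.82; W sinα = 50.1
Slice 6: Δl = 2.4/cos29.2° = 2.749 m; N'_6 = 109·cos29.2° = 95.1; c'Δl = 32.72; W sinα = 53.2
Slice 7: Δl = 2.1/cos37.7° = 2.654 m; N'_7 = 35·cos37.7° = 27.7; c'Δl = 31.58; W sinα = 21.4
Σc'Δl = 211.6 kN/m; ΣN' = 899.6 kN/m; ΣW sinα = 174.7 kN/m
Resisting = 211.6 + 899.6·tan21.2° = 211.6 + 348.9 = 560.5 kN/m
FS = 560.5 / 174.7 = 3.208

FS = 3.21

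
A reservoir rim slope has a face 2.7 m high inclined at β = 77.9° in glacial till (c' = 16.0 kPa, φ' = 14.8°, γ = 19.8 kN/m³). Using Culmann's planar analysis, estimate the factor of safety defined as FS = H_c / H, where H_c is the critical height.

H_c = (4c'/γ) · sinβ cosφ' / [1 − cos(β − φ')]
    = (4·16.0/19.8) · sin77.9°·cos14.8° / [1 − cos63.1°]
    = 3.232 · 0.9453 / 0.5476 = 5.58 m
FS = H_c / H = 5.58 / 2.7 = 2.067

FS = 2.07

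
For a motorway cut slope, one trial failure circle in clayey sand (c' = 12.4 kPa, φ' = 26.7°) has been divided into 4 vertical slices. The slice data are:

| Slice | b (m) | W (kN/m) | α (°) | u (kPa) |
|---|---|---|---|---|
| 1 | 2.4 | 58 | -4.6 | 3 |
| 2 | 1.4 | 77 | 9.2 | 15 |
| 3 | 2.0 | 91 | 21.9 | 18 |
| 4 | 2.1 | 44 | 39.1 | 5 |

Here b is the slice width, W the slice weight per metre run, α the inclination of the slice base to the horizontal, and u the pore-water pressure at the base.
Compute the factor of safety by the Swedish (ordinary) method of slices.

Ordinary method of slices: FS = Σ[c'·Δl_i + (W_i cosα_i − u_i·Δl_i)·tanφ'] / Σ W_i sinα_i, with Δl_i = b_i / cosα_i.
Slice 1: Δl = 2.4/cos(-4.6°) = 2.408 m; N'_1 = 58·cos(-4.6°) − 3·2.408 = 50.6; c'Δl = 29.86; W sinα = -4.7
Slice 2: Δl = 1.4/cos9.2° = 1.418 m; N'_2 = 77·cos9.2° − 15·1.418 = 54.7; c'Δl = 17.59; W sinα = 12.3
Slice 3: Δl = 2.0/cos21.9° = 2.156 m; N'_3 = 91·cos21.9° − 18·2.156 = 45.6; c'Δl = 26.73; W sinα = 33.9
Slice 4: Δl = 2.1/cos39.1° = 2.706 m; N'_4 = 44·cos39.1° − 5·2.706 = 20.6; c'Δl = 33.55; W sinα = 27.7
Σc'Δl = 107.7 kN/m; ΣN' = 171.6 kN/m; ΣW sinα = 69.4 kN/m
Resisting = 107.7 + 171.6·tan26.7° = 107.7 + 86.3 = 194.0 kN/m
FS = 194.0 / 69.4 = 2.798

FS = 2.80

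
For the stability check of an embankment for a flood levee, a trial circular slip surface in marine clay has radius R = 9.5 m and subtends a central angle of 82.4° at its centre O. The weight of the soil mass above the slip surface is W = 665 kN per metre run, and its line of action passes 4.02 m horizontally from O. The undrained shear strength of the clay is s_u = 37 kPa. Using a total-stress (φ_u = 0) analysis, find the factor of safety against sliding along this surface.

FS = 1.80

Taking moments about the centre O, the resisting moment is provided by the undrained shear strength acting along the arc:
Arc length L_a = R·θ = 9.5·(82.4°·π/180) = 9.5·1.4382 = 13.66 m
M_R = s_u·L_a·R = 37·13.66·9.5 = 4802.3 kN·m/m
M_D = W·d = 665·4.02 = 2673.3 kN·m/m
FS = M_R / M_D = 4802.3 / 2673.3 = 1.796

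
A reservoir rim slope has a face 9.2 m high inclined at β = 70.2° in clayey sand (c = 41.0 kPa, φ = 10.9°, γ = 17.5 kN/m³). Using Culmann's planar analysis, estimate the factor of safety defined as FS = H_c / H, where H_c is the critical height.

H_c = (4c/γ) · sinβ cosφ / [1 − cos(β − φ)]
    = (4·41.0/17.5) · sin70.2°·cos10.9° / [1 − cos59.3°]
    = 9.371 · 0.9239 / 0.4895 = 17.69 m
FS = H_c / H = 17.69 / 9.2 = 1.923

FS = 1.92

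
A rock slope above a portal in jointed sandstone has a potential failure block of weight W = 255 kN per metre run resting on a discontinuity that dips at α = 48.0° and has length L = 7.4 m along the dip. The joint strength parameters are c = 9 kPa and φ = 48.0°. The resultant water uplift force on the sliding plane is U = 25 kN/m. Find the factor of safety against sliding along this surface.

Resolving the block weight along and normal to the plane and applying the Mohr–Coulomb strength on the joint:
N' = W cosα − U = 255·cos48.0° − 25 = 145.6 kN/m
Driving force T = W sinα = 255·sin48.0° = 189.5 kN/m
Resisting force R = c·L + N'·tanφ = 9·7.4 + 145.6·tan48.0° = 66.6 + 161.7 = 228.3 kN/m
FS = R / T = 228.3 / 189.5 = 1.205

FS = 1.20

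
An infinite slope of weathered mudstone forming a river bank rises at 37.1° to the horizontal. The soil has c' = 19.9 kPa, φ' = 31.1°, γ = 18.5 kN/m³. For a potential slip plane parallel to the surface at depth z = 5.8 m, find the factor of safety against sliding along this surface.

For an infinite slope with a slip plane parallel to the surface (no pore pressure): FS = [c' + γz cos²β tanφ'] / [γz sinβ cosβ].
γz = 18.5·5.8 = 107.30 kN/m²
Numerator = 19.9 + 107.30·cos²37.1°·tan31.1° = 19.9 + 107.30·0.6361·0.6032 = 61.076 kPa
Denominator = 107.30·sin37.1°·cos37.1° = 107.30·0.6032·0.7976 = 51.623 kPa
FS = 61.076 / 51.623 = 1.183

FS = 1.18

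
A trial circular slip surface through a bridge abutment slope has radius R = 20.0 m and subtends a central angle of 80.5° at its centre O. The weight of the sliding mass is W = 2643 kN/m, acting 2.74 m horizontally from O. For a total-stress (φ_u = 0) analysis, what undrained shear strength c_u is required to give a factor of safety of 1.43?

c_u = 18.4 kPa

FS = c_u·L_a·R / (W·d), so c_u = FS·W·d / (L_a·R).
Arc length L_a = R·θ = 20.0·(80.5°·π/180) = 20.0·1.4050 = 28.10 m
c_u = 1.43·2643·2.74 / (28.10·20.0) = 10355.8 / 562.00 = 18.43 kPa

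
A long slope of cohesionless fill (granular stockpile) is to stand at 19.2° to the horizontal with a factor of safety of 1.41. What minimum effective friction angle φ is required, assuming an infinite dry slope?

φ = 26.2°

FS = tanφ/tanβ ⇒ tanφ = FS · tanβ = 1.41 · tan19.2° = 0.4910
φ = arctan(0.4910) = 26.15°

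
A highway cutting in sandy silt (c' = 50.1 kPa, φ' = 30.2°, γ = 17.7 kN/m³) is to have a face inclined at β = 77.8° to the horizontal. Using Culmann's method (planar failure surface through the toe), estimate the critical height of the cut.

H_c = 29.37 m

Culmann's analysis gives the critical failure plane at α_cr = (β + φ')/2 = (77.8 + 30.2)/2 = 54.0°, and the critical height
H_c = (4c'/γ) · sinβ cosφ' / [1 − cos(β − φ')]
    = (4·50.1/17.7) · sin77.8°·cos30.2° / [1 − cos(47.6°)]
    = 11.322 · 0.9774·0.8643 / [1 − 0.6743]
    = 11.322 · 0.8448 / 0.3257
    = 29.37 m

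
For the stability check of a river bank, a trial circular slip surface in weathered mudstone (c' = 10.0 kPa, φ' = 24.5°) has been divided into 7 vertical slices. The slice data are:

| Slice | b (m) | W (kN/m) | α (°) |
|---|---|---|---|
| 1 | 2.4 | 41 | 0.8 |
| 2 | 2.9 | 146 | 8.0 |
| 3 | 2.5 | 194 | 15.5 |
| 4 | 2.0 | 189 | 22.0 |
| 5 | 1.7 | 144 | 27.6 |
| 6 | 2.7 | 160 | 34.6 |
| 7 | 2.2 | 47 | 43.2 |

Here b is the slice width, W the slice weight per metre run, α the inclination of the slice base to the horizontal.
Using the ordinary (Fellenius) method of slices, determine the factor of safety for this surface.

FS = 1.70

Ordinary method of slices: FS = Σ[c'·Δl_i + (W_i cosα_i)·tanφ'] / Σ W_i sinα_i, with Δl_i = b_i / cosα_i.
Slice 1: Δl = 2.4/cos0.8° = 2.400 m; N'_1 = 41·cos0.8° = 41.0; c'Δl = 24.00; W sinα = 0.6
Slice 2: Δl = 2.9/cos8.0° = 2.928 m; N'_2 = 146·cos8.0° = 144.6; c'Δl = 29.28; W sinα = 20.3
Slice 3: Δl = 2.5/cos15.5° = 2.594 m; N'_3 = 194·cos15.5° = 186.9; c'Δl = 25.94; W sinα = 51.8
Slice 4: Δl = 2.0/cos22.0° = 2.157 m; N'_4 = 189·cos22.0° = 175.2; c'Δl = 21.57; W sinα = 70.8
Slice 5: Δl = 1.7/cos27.6° = 1.918 m; N'_5 = 144·cos27.6° = 127.6; c'Δl = 19.18; W sinα = 66.7
Slice 6: Δl = 2.7/cos34.6° = 3.280 m; N'_6 = 160·cos34.6° = 131.7; c'Δl = 32.80; W sinα = 90.9
Slice 7: Δl = 2.2/cos43.2° = 3.018 m; N'_7 = 47·cos43.2° = 34.3; c'Δl = 30.18; W sinα = 32.2
Σc'Δl = 183.0 kN/m; ΣN' = 841.3 kN/m; ΣW sinα = 333.3 kN/m
Resisting = 183.0 + 841.3·tan24.5° = 183.0 + 383.4 = 566.4 kN/m
FS = 566.4 / 333.3 = 1.699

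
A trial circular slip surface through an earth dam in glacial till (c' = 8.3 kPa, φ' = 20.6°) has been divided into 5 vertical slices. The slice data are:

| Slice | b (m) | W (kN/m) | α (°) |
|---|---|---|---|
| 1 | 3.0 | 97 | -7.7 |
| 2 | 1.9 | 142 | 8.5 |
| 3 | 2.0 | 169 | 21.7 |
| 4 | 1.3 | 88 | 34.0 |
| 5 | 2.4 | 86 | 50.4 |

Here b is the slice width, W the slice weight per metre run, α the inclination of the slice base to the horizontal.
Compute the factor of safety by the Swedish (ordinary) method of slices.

FS = 1.61

Ordinary method of slices: FS = Σ[c'·Δl_i + (W_i cosα_i)·tanφ'] / Σ W_i sinα_i, with Δl_i = b_i / cosα_i.
Slice 1: Δl = 3.0/cos(-7.7°) = 3.027 m; N'_1 = 97·cos(-7.7°) = 96.1; c'Δl = 25.13; W sinα = -13.0
Slice 2: Δl = 1.9/cos8.5° = 1.921 m; N'_2 = 142·cos8.5° = 140.4; c'Δl = 15.95; W sinα = 21.0
Slice 3: Δl = 2.0/cos21.7° = 2.153 m; N'_3 = 169·cos21.7° = 157.0; c'Δl = 17.87; W sinα = 62.5
Slice 4: Δl = 1.3/cos34.0° = 1.568 m; N'_4 = 88·cos34.0° = 73.0; c'Δl = 13.02; W sinα = 49.2
Slice 5: Δl = 2.4/cos50.4° = 3.765 m; N'_5 = 86·cos50.4° = 54.8; c'Δl = 31.25; W sinα = 66.3
Σc'Δl = 103.2 kN/m; ΣN' = 521.4 kN/m; ΣW sinα = 186.0 kN/m
Resisting = 103.2 + 521.4·tan20.6° = 103.2 + 196.0 = 299.2 kN/m
FS = 299.2 / 186.0 = 1.609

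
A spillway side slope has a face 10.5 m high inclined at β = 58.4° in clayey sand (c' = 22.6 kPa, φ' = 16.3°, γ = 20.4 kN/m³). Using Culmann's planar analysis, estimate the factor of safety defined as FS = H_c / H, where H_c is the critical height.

FS = 1.34

H_c = (4c'/γ) · sinβ cosφ' / [1 − cos(β − φ')]
    = (4·22.6/20.4) · sin58.4°·cos16.3° / [1 − cos42.1°]
    = 4.431 · 0.8175 / 0.2580 = 14.04 m
FS = H_c / H = 14.04 / 10.5 = 1.337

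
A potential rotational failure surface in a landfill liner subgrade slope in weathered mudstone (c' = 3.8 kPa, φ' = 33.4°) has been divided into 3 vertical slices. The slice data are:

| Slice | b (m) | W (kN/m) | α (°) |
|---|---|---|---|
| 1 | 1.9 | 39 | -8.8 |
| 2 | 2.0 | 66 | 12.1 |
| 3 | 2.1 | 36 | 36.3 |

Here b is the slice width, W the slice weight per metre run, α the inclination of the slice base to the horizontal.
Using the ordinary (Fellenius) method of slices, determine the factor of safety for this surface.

Ordinary method of slices: FS = Σ[c'·Δl_i + (W_i cosα_i)·tanφ'] / Σ W_i sinα_i, with Δl_i = b_i / cosα_i.
Slice 1: Δl = 1.9/cos(-8.8°) = 1.923 m; N'_1 = 39·cos(-8.8°) = 38.5; c'Δl = 7.31; W sinα = -6.0
Slice 2: Δl = 2.0/cos12.1° = 2.045 m; N'_2 = 66·cos12.1° = 64.5; c'Δl = 7.77; W sinα = 13.8
Slice 3: Δl = 2.1/cos36.3° = 2.606 m; N'_3 = 36·cos36.3° = 29.0; c'Δl = 9.90; W sinα = 21.3
Σc'Δl = 25.0 kN/m; ΣN' = 132.1 kN/m; ΣW sinα = 29.2 kN/m
Resisting = 25.0 + 132.1·tan33.4° = 25.0 + 87.1 = 112.1 kN/m
FS = 112.1 / 29.2 = 3.841

FS = 3.84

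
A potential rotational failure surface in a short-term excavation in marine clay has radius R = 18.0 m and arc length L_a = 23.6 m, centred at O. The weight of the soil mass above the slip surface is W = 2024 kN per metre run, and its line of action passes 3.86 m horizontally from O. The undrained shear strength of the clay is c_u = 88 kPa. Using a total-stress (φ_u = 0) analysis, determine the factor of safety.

Taking moments about the centre O, the resisting moment is provided by the undrained shear strength acting along the arc:
M_R = c_u·L_a·R = 88·23.60·18.0 = 37382.4 kN·m/m
M_D = W·d = 2024·3.86 = 7812.6 kN·m/m
FS = M_R / M_D = 37382.4 / 7812.6 = 4.785

FS = 4.78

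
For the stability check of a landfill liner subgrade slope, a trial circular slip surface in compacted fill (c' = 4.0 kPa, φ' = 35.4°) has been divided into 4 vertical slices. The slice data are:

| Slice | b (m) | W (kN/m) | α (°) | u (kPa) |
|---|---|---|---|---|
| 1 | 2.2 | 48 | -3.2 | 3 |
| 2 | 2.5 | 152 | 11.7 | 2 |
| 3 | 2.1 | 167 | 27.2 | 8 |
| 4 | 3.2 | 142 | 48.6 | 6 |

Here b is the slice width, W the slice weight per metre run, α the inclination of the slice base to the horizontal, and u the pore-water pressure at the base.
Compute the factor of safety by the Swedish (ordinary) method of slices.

Ordinary method of slices: FS = Σ[c'·Δl_i + (W_i cosα_i − u_i·Δl_i)·tanφ'] / Σ W_i sinα_i, with Δl_i = b_i / cosα_i.
Slice 1: Δl = 2.2/cos(-3.2°) = 2.203 m; N'_1 = 48·cos(-3.2°) − 3·2.203 = 41.3; c'Δl = 8.81; W sinα = -2.7
Slice 2: Δl = 2.5/cos11.7° = 2.553 m; N'_2 = 152·cos11.7° − 2·2.553 = 143.7; c'Δl = 10.21; W sinα = 30.8
Slice 3: Δl = 2.1/cos27.2° = 2.361 m; N'_3 = 167·cos27.2° − 8·2.361 = 129.6; c'Δl = 9.44; W sinα = 76.3
Slice 4: Δl = 3.2/cos48.6° = 4.839 m; N'_4 = 142·cos48.6° − 6·4.839 = 64.9; c'Δl = 19.36; W sinα = 106.5
Σc'Δl = 47.8 kN/m; ΣN' = 379.6 kN/m; ΣW sinα = 211.0 kN/m
Resisting = 47.8 + 379.6·tan35.4° = 47.8 + 269.7 = 317.6 kN/m
FS = 317.6 / 211.0 = 1.505

FS = 1.51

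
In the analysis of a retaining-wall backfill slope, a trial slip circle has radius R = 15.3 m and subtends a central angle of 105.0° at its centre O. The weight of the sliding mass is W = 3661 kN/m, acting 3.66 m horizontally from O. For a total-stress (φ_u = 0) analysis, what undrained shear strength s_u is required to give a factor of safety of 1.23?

FS = s_u·L_a·R / (W·d), so s_u = FS·W·d / (L_a·R).
Arc length L_a = R·θ = 15.3·(105.0°·π/180) = 15.3·1.8326 = 28.04 m
s_u = 1.23·3661·3.66 / (28.04·15.3) = 16481.1 / 428.99 = 38.42 kPa

s_u = 38.4 kPa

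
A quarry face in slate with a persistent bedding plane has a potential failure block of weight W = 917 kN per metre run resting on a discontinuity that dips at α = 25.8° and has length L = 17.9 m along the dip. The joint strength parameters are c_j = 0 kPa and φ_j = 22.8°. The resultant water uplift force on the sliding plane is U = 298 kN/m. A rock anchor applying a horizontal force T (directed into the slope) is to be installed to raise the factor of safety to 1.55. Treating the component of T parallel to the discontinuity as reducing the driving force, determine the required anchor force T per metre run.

Resolving forces along and normal to the sliding plane, with the horizontal anchor force T adding T·sinα to the effective normal force and T·cosα acting up the plane against the driving force:
FS = [c_jL + (W cosα − U + T sinα) tanφ_j] / [W sinα − T cosα]
Without the anchor: N' = 527.6 kN/m, driving T_d = 399.1 kN/m, resisting R = 0·17.9 + 527.6·tan22.8° = 221.8 kN/m, FS = 0.56.
Setting FS = 1.55 and solving for T:
1.55·(399.1 − T cos25.8°) = 221.8 + T sin25.8°·tan22.8°
T·(sin25.8°·tan22.8° + 1.55·cos25.8°) = 1.55·399.1 − 221.8
T·(0.4352·0.4204 + 1.55·0.9003) = 618.6 − 221.8 = 396.8
T·1.5784 = 396.8
T = 251.4 kN/m

T = 251 kN/m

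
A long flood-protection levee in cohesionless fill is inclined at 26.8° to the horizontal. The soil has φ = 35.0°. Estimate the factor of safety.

For a dry cohesionless infinite slope the factor of safety is FS = tanφ / tanβ.
FS = tan35.0° / tan26.8° = 0.7002 / 0.5051 = 1.386

FS = 1.39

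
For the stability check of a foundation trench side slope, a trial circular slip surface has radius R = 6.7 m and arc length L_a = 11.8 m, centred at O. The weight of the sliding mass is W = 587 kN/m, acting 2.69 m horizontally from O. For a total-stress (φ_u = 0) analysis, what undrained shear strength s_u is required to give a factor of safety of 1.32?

FS = s_u·L_a·R / (W·d), so s_u = FS·W·d / (L_a·R).
s_u = 1.32·587·2.69 / (11.80·6.7) = 2084.3 / 79.06 = 26.36 kPa

s_u = 26.4 kPa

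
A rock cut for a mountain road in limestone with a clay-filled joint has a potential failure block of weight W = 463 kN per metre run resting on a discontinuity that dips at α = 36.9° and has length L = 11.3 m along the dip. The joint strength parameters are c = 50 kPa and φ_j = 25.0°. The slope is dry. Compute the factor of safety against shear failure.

Resolving the block weight along and normal to the plane and applying the Mohr–Coulomb strength on the joint:
N' = W cosα = 463·cos36.9° = 370.3 kN/m
Driving force T = W sinα = 463·sin36.9° = 278.0 kN/m
Resisting force R = c·L + N'·tanφ_j = 50·11.3 + 370.3·tan25.0° = 565.0 + 172.7 = 737.7 kN/m
FS = R / T = 737.7 / 278.0 = 2.653

FS = 2.65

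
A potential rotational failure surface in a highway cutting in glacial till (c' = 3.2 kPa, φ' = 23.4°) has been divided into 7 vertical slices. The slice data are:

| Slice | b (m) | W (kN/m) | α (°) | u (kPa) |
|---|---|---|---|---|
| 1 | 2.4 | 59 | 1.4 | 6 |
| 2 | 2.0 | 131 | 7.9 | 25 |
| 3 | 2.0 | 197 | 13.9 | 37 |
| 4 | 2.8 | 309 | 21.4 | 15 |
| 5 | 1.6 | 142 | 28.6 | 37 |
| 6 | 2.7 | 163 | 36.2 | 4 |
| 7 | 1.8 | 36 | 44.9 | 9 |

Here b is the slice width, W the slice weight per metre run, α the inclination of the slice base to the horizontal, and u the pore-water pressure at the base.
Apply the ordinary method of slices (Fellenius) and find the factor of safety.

Ordinary method of slices: FS = Σ[c'·Δl_i + (W_i cosα_i − u_i·Δl_i)·tanφ'] / Σ W_i sinα_i, with Δl_i = b_i / cosα_i.
Slice 1: Δl = 2.4/cos1.4° = 2.401 m; N'_1 = 59·cos1.4° − 6·2.401 = 44.6; c'Δl = 7.68; W sinα = 1.4
Slice 2: Δl = 2.0/cos7.9° = 2.019 m; N'_2 = 131·cos7.9° − 25·2.019 = 79.3; c'Δl = 6.46; W sinα = 18.0
Slice 3: Δl = 2.0/cos13.9° = 2.060 m; N'_3 = 197·cos13.9° − 37·2.060 = 115.0; c'Δl = 6.59; W sinα = 47.3
Slice 4: Δl = 2.8/cos21.4° = 3.007 m; N'_4 = 309·cos21.4° − 15·3.007 = 242.6; c'Δl = 9.62; W sinα = 112.7
Slice 5: Δl = 1.6/cos28.6° = 1.822 m; N'_5 = 142·cos28.6° − 37·1.822 = 57.2; c'Δl = 5.83; W sinα = 68.0
Slice 6: Δl = 2.7/cos36.2° = 3.346 m; N'_6 = 163·cos36.2° − 4·3.346 = 118.2; c'Δl = 10.71; W sinα = 96.3
Slice 7: Δl = 1.8/cos44.9° = 2.541 m; N'_7 = 36·cos44.9° − 9·2.541 = 2.6; c'Δl = 8.13; W sinα = 25.4
Σc'Δl = 55.0 kN/m; ΣN' = 659.5 kN/m; ΣW sinα = 369.2 kN/m
Resisting = 55.0 + 659.5·tan23.4° = 55.0 + 285.4 = 340.4 kN/m
FS = 340.4 / 369.2 = 0.922

FS = 0.92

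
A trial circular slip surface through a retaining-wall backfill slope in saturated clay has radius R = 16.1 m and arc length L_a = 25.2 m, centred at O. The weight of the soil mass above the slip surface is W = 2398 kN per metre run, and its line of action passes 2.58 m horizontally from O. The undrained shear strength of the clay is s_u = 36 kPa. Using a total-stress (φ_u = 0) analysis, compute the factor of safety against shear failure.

FS = 2.36

Taking moments about the centre O, the resisting moment is provided by the undrained shear strength acting along the arc:
M_R = s_u·L_a·R = 36·25.20·16.1 = 14605.9 kN·m/m
M_D = W·d = 2398·2.58 = 6186.8 kN·m/m
FS = M_R / M_D = 14605.9 / 6186.8 = 2.361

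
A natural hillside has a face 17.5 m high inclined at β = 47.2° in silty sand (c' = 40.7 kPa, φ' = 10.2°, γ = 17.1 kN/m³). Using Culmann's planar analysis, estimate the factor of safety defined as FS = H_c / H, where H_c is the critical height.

FS = 1.95

H_c = (4c'/γ) · sinβ cosφ' / [1 − cos(β − φ')]
    = (4·40.7/17.1) · sin47.2°·cos10.2° / [1 − cos37.0°]
    = 9.520 · 0.7221 / 0.2014 = 34.14 m
FS = H_c / H = 34.14 / 17.5 = 1.951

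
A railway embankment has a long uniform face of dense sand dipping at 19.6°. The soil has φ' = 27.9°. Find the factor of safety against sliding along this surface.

For a dry cohesionless infinite slope the factor of safety is FS = tanφ' / tanβ.
FS = tan27.9° / tan19.6° = 0.5295 / 0.3561 = 1.487

FS = 1.49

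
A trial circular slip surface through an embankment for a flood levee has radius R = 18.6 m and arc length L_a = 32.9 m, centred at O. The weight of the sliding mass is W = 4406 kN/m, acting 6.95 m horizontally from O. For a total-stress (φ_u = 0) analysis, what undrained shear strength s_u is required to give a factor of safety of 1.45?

s_u = 72.6 kPa

FS = s_u·L_a·R / (W·d), so s_u = FS·W·d / (L_a·R).
s_u = 1.45·4406·6.95 / (32.90·18.6) = 44401.5 / 611.94 = 72.56 kPa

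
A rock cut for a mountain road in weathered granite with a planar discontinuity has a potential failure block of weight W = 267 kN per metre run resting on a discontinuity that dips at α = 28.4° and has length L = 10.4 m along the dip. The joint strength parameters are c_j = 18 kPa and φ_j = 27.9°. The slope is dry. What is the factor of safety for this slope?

FS = 2.45

Resolving the block weight along and normal to the plane and applying the Mohr–Coulomb strength on the joint:
N' = W cosα = 267·cos28.4° = 234.9 kN/m
Driving force T = W sinα = 267·sin28.4° = 127.0 kN/m
Resisting force R = c_j·L + N'·tanφ_j = 18·10.4 + 234.9·tan27.9° = 187.2 + 124.4 = 311.6 kN/m
FS = R / T = 311.6 / 127.0 = 2.453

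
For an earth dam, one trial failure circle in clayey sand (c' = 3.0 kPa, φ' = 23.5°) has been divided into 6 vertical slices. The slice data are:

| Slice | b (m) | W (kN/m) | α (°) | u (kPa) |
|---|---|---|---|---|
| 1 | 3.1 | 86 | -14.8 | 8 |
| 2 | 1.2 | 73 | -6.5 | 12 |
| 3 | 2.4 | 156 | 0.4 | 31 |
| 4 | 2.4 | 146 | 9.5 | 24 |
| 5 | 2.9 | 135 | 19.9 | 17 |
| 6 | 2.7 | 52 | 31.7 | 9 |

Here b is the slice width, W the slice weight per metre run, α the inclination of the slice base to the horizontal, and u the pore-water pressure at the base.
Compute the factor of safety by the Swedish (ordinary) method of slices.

FS = 3.06

Ordinary method of slices: FS = Σ[c'·Δl_i + (W_i cosα_i − u_i·Δl_i)·tanφ'] / Σ W_i sinα_i, with Δl_i = b_i / cosα_i.
Slice 1: Δl = 3.1/cos(-14.8°) = 3.206 m; N'_1 = 86·cos(-14.8°) − 8·3.206 = 57.5; c'Δl = 9.62; W sinα = -22.0
Slice 2: Δl = 1.2/cos(-6.5°) = 1.208 m; N'_2 = 73·cos(-6.5°) − 12·1.208 = 58.0; c'Δl = 3.62; W sinα = -8.3
Slice 3: Δl = 2.4/cos0.4° = 2.400 m; N'_3 = 156·cos0.4° − 31·2.400 = 81.6; c'Δl = 7.20; W sinα = 1.1
Slice 4: Δl = 2.4/cos9.5° = 2.433 m; N'_4 = 146·cos9.5° − 24·2.433 = 85.6; c'Δl = 7.30; W sinα = 24.1
Slice 5: Δl = 2.9/cos19.9° = 3.084 m; N'_5 = 135·cos19.9° − 17·3.084 = 74.5; c'Δl = 9.25; W sinα = 46.0
Slice 6: Δl = 2.7/cos31.7° = 3.173 m; N'_6 = 52·cos31.7° − 9·3.173 = 15.7; c'Δl = 9.52; W sinα = 27.3
Σc'Δl = 46.5 kN/m; ΣN' = 372.9 kN/m; ΣW sinα = 68.2 kN/m
Resisting = 46.5 + 372.9·tan23.5° = 46.5 + 162.1 = 208.7 kN/m
FS = 208.7 / 68.2 = 3.058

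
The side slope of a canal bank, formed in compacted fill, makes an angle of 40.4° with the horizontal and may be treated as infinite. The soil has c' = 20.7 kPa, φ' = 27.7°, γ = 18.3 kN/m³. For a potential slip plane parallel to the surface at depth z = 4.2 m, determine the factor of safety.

FS = 1.16

For an infinite slope with a slip plane parallel to the surface (no pore pressure): FS = [c' + γz cos²β tanφ'] / [γz sinβ cosβ].
γz = 18.3·4.2 = 76.86 kN/m²
Numerator = 20.7 + 76.86·cos²40.4°·tan27.7° = 20.7 + 76.86·0.5799·0.5250 = 44.102 kPa
Denominator = 76.86·sin40.4°·cos40.4° = 76.86·0.6481·0.7615 = 37.936 kPa
FS = 44.102 / 37.936 = 1.163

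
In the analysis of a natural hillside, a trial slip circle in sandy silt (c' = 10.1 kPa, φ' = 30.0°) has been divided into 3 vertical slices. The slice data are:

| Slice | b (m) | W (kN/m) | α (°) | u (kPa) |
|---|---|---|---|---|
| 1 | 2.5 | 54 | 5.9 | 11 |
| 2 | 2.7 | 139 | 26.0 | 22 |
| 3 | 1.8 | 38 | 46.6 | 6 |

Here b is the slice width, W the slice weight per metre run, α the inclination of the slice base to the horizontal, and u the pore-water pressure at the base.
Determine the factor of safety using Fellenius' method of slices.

Ordinary method of slices: FS = Σ[c'·Δl_i + (W_i cosα_i − u_i·Δl_i)·tanφ'] / Σ W_i sinα_i, with Δl_i = b_i / cosα_i.
Slice 1: Δl = 2.5/cos5.9° = 2.513 m; N'_1 = 54·cos5.9° − 11·2.513 = 26.1; c'Δl = 25.38; W sinα = 5.6
Slice 2: Δl = 2.7/cos26.0° = 3.004 m; N'_2 = 139·cos26.0° − 22·3.004 = 58.8; c'Δl = 30.34; W sinα = 60.9
Slice 3: Δl = 1.8/cos46.6° = 2.620 m; N'_3 = 38·cos46.6° − 6·2.620 = 10.4; c'Δl = 26.46; W sinα = 27.6
Σc'Δl = 82.2 kN/m; ΣN' = 95.3 kN/m; ΣW sinα = 94.1 kN/m
Resisting = 82.2 + 95.3·tan30.0° = 82.2 + 55.0 = 137.2 kN/m
FS = 137.2 / 94.1 = 1.458

FS = 1.46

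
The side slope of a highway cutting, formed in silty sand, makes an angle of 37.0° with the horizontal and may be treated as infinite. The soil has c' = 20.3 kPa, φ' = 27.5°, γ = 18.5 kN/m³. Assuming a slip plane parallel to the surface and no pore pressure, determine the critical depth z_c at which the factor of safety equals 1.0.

z_c = 7.38 m

Setting FS = 1.00 in FS = [c' + γz cos²β tanφ'] / [γz sinβ cosβ] and solving for z:
z = c' / [γ cosβ (FS·sinβ − cosβ·tanφ')]
  = 20.3 / [18.5·cos37.0°·(1.00·sin37.0° − cos37.0°·tan27.5°)]
  = 20.3 / [18.5·0.7986·(1.00·0.6018 − 0.7986·0.5206)]
  = 20.3 / 2.7492 = 7.384 m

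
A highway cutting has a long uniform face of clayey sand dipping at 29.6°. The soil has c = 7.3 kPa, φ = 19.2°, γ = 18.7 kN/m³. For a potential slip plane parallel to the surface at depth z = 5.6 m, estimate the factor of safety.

For an infinite slope with a slip plane parallel to the surface (no pore pressure): FS = [c + γz cos²β tanφ] / [γz sinβ cosβ].
γz = 18.7·5.6 = 104.72 kN/m²
Numerator = 7.3 + 104.72·cos²29.6°·tan19.2° = 7.3 + 104.72·0.7560·0.3482 = 34.870 kPa
Denominator = 104.72·sin29.6°·cos29.6° = 104.72·0.4939·0.8695 = 44.975 kPa
FS = 34.870 / 44.975 = 0.775

FS = 0.78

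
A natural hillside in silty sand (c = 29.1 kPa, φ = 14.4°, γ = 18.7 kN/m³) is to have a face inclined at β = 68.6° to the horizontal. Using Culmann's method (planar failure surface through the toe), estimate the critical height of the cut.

H_c = 13.52 m

Culmann's analysis gives the critical failure plane at α_cr = (β + φ)/2 = (68.6 + 14.4)/2 = 41.5°, and the critical height
H_c = (4c/γ) · sinβ cosφ / [1 − cos(β − φ)]
    = (4·29.1/18.7) · sin68.6°·cos14.4° / [1 − cos(54.2°)]
    = 6.225 · 0.9311·0.9686 / [1 − 0.5850]
    = 6.225 · 0.9018 / 0.4150
    = 13.52 m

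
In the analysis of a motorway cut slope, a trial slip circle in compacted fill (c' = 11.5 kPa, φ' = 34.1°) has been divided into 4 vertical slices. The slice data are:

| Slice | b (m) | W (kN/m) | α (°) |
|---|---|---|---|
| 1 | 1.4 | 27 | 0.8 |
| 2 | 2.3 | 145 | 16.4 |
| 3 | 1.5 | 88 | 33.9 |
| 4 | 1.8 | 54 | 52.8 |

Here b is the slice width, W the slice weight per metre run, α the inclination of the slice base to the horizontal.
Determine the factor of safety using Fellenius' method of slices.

FS = 2.12

Ordinary method of slices: FS = Σ[c'·Δl_i + (W_i cosα_i)·tanφ'] / Σ W_i sinα_i, with Δl_i = b_i / cosα_i.
Slice 1: Δl = 1.4/cos0.8° = 1.400 m; N'_1 = 27·cos0.8° = 27.0; c'Δl = 16.10; W sinα = 0.4
Slice 2: Δl = 2.3/cos16.4° = 2.398 m; N'_2 = 145·cos16.4° = 139.1; c'Δl = 27.57; W sinα = 40.9
Slice 3: Δl = 1.5/cos33.9° = 1.807 m; N'_3 = 88·cos33.9° = 73.0; c'Δl = 20.78; W sinα = 49.1
Slice 4: Δl = 1.8/cos52.8° = 2.977 m; N'_4 = 54·cos52.8° = 32.6; c'Δl = 34.24; W sinα = 43.0
Σc'Δl = 98.7 kN/m; ΣN' = 271.8 kN/m; ΣW sinα = 133.4 kN/m
Resisting = 98.7 + 271.8·tan34.1° = 98.7 + 184.0 = 282.7 kN/m
FS = 282.7 / 133.4 = 2.119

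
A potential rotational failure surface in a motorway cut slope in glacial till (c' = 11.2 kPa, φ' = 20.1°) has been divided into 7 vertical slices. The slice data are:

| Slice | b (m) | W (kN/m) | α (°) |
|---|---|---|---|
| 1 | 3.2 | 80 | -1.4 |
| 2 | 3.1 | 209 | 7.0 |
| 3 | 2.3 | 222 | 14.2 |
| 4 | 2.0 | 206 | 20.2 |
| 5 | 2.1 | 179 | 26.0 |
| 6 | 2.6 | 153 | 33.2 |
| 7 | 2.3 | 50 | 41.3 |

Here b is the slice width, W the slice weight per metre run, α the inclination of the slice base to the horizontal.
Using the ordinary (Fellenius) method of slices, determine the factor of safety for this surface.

FS = 1.72

Ordinary method of slices: FS = Σ[c'·Δl_i + (W_i cosα_i)·tanφ'] / Σ W_i sinα_i, with Δl_i = b_i / cosα_i.
Slice 1: Δl = 3.2/cos(-1.4°) = 3.201 m; N'_1 = 80·cos(-1.4°) = 80.0; c'Δl = 35.85; W sinα = -2.0
Slice 2: Δl = 3.1/cos7.0° = 3.123 m; N'_2 = 209·cos7.0° = 207.4; c'Δl = 34.98; W sinα = 25.5
Slice 3: Δl = 2.3/cos14.2° = 2.372 m; N'_3 = 222·cos14.2° = 215.2; c'Δl = 26.57; W sinα = 54.5
Slice 4: Δl = 2.0/cos20.2° = 2.131 m; N'_4 = 206·cos20.2° = 193.3; c'Δl = 23.87; W sinα = 71.1
Slice 5: Δl = 2.1/cos26.0° = 2.336 m; N'_5 = 179·cos26.0° = 160.9; c'Δl = 26.17; W sinα = 78.5
Slice 6: Δl = 2.6/cos33.2° = 3.107 m; N'_6 = 153·cos33.2° = 128.0; c'Δl = 34.80; W sinα = 83.8
Slice 7: Δl = 2.3/cos41.3° = 3.062 m; N'_7 = 50·cos41.3° = 37.6; c'Δl = 34.29; W sinα = 33.0
Σc'Δl = 216.5 kN/m; ΣN' = 1022.4 kN/m; ΣW sinα = 344.4 kN/m
Resisting = 216.5 + 1022.4·tan20.1° = 216.5 + 374.2 = 590.7 kN/m
FS = 590.7 / 344.4 = 1.715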